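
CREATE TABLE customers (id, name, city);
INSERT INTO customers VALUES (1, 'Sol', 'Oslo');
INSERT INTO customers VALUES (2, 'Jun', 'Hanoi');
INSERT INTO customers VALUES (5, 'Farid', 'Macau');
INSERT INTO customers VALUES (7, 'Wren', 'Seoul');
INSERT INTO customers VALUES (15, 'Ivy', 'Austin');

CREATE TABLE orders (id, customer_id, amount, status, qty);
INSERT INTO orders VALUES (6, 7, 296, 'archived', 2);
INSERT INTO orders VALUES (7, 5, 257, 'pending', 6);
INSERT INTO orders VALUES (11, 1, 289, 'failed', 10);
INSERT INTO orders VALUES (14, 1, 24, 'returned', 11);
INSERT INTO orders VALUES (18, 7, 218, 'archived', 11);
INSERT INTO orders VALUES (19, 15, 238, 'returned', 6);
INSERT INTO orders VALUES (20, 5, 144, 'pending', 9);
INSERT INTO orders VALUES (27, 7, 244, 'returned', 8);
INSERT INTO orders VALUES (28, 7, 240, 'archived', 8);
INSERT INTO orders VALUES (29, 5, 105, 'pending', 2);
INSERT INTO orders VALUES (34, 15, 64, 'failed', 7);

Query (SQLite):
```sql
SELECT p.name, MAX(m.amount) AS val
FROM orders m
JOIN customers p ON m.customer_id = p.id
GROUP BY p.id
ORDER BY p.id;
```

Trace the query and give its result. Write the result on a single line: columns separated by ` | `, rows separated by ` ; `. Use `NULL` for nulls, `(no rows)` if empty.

Sol | 289 ; Farid | 257 ; Wren | 296 ; Ivy | 238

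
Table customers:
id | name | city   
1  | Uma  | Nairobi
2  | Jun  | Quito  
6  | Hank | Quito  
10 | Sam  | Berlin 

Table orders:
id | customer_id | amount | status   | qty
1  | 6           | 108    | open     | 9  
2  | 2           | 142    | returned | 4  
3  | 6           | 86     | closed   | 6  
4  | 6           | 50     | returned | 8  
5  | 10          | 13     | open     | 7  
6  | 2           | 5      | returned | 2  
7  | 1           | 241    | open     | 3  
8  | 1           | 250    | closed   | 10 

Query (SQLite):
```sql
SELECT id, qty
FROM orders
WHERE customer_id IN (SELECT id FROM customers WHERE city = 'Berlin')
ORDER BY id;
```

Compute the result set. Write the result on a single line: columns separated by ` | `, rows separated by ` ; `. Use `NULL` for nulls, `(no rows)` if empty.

5 | 7

Inner query: customers.id where city = 'Berlin'.
Outer: keep orders rows whose customer_id is in that set.
Inner query → {10}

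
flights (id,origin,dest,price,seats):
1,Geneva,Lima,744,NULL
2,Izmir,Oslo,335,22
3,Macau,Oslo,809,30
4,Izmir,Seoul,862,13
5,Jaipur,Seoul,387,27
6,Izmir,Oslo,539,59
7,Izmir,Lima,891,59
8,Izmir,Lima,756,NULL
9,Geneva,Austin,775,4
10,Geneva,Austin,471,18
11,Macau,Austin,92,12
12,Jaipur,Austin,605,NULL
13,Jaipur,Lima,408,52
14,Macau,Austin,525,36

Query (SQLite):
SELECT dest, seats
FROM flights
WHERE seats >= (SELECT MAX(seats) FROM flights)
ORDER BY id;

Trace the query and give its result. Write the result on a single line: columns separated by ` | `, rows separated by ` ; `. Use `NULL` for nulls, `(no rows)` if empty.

Oslo | 59 ; Lima | 59

Scalar subquery: MAX(seats) over all flights rows = 59.
Keep rows where seats >= that value.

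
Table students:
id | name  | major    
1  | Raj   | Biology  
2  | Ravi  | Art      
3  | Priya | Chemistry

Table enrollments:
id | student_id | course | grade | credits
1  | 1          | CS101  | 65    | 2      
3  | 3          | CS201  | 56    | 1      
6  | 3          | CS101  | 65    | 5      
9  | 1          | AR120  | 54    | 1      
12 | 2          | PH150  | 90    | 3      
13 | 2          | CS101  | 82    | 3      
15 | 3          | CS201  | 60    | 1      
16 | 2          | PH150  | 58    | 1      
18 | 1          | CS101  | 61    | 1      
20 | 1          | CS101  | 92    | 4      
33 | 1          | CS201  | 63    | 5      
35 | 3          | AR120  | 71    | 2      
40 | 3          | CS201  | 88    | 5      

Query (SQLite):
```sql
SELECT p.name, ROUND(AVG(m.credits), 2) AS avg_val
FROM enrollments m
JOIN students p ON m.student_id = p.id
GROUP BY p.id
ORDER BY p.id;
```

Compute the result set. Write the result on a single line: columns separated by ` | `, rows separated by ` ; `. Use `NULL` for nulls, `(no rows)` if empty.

Join each enrollments row to its students via student_id.
Group joined rows by students.id; compute ROUND(AVG(m.credits), 2) per group.
  1: ids {1, 9, 18, 20, 33} → ROUND(AVG(m.credits), 2)=2.6
  2: ids {12, 13, 16} → ROUND(AVG(m.credits), 2)=2.33
  3: ids {3, 6, 15, 35, 40} → ROUND(AVG(m.credits), 2)=2.8

Raj | 2.6 ; Ravi | 2.33 ; Priya | 2.8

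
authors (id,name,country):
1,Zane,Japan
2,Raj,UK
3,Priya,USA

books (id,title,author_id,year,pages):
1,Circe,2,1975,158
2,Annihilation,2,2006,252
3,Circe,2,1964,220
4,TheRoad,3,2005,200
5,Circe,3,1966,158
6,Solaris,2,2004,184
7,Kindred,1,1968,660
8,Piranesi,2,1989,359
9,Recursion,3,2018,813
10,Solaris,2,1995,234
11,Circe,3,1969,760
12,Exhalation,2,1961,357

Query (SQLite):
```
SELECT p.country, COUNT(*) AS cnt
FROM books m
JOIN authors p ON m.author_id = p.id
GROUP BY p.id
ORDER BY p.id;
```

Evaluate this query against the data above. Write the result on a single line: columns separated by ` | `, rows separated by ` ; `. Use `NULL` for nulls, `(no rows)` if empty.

Join each books row to its authors via author_id.
Group joined rows by authors.id; compute COUNT(*) per group.
  1: ids {7} → COUNT(*)=1
  2: ids {1, 2, 3, 6, 8, 10, 12} → COUNT(*)=7
  3: ids {4, 5, 9, 11} → COUNT(*)=4

Japan | 1 ; UK | 7 ; USA | 4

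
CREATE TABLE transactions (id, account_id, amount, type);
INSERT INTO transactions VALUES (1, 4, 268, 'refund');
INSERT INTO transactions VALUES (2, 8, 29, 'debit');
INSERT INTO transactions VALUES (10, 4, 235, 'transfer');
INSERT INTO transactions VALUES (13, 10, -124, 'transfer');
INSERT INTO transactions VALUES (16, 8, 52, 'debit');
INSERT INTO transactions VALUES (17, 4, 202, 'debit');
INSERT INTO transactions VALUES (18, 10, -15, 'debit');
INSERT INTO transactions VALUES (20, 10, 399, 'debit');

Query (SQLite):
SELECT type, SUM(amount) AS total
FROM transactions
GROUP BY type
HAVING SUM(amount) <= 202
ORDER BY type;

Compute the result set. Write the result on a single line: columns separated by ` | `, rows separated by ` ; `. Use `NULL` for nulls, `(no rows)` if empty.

transfer | 111

Partition transactions by type; compute SUM(amount) within each group.
HAVING: keep groups where SUM(amount) <= 202.
  debit: ids {2, 16, 17, 18, 20} → SUM(amount)=667
  refund: ids {1} → SUM(amount)=268
  transfer: ids {10, 13} → SUM(amount)=111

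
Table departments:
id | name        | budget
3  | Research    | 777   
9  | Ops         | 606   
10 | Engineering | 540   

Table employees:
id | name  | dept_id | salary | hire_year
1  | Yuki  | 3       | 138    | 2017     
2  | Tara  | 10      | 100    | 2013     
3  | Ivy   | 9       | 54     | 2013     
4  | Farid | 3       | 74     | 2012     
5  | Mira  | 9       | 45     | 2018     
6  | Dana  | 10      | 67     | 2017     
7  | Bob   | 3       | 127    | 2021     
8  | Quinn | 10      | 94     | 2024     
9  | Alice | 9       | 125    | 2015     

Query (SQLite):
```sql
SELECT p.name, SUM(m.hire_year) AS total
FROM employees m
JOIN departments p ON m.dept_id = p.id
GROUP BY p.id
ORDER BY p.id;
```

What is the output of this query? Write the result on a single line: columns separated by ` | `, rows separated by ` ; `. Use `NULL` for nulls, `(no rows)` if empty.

Join each employees row to its departments via dept_id.
Group joined rows by departments.id; compute SUM(m.hire_year) per group.
  3: ids {1, 4, 7} → SUM(m.hire_year)=6050
  9: ids {3, 5, 9} → SUM(m.hire_year)=6046
  10: ids {2, 6, 8} → SUM(m.hire_year)=6054

Research | 6050 ; Ops | 6046 ; Engineering | 6054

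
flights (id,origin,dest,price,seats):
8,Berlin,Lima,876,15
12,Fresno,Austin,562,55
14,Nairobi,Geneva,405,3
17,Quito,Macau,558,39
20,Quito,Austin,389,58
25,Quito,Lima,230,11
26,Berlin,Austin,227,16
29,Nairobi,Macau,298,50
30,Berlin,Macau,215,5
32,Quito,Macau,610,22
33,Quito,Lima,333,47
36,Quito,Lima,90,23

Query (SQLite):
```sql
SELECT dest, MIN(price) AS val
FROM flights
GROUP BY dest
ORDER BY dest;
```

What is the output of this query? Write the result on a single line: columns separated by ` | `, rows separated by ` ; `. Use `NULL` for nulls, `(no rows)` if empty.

Austin | 227 ; Geneva | 405 ; Lima | 90 ; Macau | 215

Partition flights by dest; compute MIN(price) within each group.
  Austin: ids {12, 20, 26} → MIN(price)=227
  Geneva: ids {14} → MIN(price)=405
  Lima: ids {8, 25, 33, 36} → MIN(price)=90
  Macau: ids {17, 29, 30, 32} → MIN(price)=215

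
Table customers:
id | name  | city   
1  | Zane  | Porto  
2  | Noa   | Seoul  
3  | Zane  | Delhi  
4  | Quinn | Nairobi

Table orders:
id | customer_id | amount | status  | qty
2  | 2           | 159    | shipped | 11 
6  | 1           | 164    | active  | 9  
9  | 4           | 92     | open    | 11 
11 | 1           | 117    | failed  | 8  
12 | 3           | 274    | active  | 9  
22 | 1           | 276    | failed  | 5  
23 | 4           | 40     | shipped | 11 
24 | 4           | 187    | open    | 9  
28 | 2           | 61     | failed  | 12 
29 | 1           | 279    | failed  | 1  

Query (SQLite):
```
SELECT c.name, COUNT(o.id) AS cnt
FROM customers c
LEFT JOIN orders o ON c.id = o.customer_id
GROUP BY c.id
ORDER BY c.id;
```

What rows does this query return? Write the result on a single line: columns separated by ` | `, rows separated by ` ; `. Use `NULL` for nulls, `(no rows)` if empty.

Zane | 4 ; Noa | 2 ; Zane | 1 ; Quinn | 3

LEFT JOIN keeps every customers row; unmatched ones get NULL for orders columns.
Group by customers.id and compute COUNT(o.id). COUNT(col) of an all-NULL group is 0.
  1: ids {6, 11, 22, 29} → COUNT(o.id)=4
  2: ids {2, 28} → COUNT(o.id)=2
  3: ids {12} → COUNT(o.id)=1
  4: ids {9, 23, 24} → COUNT(o.id)=3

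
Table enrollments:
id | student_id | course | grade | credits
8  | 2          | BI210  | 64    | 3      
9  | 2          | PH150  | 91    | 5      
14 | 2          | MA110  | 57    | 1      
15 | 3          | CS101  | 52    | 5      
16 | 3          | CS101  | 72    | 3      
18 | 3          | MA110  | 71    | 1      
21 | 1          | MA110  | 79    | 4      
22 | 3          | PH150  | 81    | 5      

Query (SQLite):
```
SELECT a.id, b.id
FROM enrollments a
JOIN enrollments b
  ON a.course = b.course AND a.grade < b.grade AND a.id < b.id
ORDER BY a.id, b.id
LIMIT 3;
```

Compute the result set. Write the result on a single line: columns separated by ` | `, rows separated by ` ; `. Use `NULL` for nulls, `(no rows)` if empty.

14 | 18 ; 14 | 21 ; 15 | 16

Pairs (a,b) with same course, a.grade < b.grade, a.id < b.id.
course groups: BI210:{8} CS101:{15,16} MA110:{14,18,21} PH150:{9,22}
Ordered by (a.id, b.id); first 3.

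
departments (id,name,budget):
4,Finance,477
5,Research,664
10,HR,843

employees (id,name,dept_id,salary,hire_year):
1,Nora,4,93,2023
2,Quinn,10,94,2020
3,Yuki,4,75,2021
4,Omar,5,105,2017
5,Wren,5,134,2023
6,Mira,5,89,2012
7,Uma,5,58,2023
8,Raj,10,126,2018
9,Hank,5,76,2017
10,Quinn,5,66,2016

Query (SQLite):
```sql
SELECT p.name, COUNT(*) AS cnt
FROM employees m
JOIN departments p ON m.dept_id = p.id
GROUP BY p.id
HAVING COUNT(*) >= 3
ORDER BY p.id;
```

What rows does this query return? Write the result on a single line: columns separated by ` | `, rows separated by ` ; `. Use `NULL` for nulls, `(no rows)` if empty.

Join each employees row to its departments via dept_id.
Group joined rows by departments.id; compute COUNT(*) per group.
HAVING: keep groups with count ≥ 3.
  4: ids {1, 3} → COUNT(*)=2
  5: ids {4, 5, 6, 7, 9, 10} → COUNT(*)=6
  10: ids {2, 8} → COUNT(*)=2

Research | 6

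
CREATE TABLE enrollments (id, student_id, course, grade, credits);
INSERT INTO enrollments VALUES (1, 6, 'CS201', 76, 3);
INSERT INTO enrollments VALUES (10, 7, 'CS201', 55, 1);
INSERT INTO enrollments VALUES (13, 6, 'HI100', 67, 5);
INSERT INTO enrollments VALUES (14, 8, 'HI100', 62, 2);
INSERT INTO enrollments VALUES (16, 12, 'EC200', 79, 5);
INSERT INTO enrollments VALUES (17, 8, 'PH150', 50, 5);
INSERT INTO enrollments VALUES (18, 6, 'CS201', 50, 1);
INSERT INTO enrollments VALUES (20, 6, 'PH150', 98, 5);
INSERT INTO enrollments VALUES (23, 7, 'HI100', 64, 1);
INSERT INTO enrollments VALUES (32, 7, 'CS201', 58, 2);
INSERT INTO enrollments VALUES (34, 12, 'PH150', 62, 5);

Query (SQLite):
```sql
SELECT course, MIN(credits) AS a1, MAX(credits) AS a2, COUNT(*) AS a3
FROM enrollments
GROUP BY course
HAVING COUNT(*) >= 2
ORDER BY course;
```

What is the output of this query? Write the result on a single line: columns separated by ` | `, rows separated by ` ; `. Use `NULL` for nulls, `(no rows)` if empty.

Group enrollments by course.
Per group compute: MIN(credits), MAX(credits), COUNT(*).
HAVING: drop groups with fewer than 2 rows.
  CS201: ids {1, 10, 18, 32} → MIN(credits)=1, MAX(credits)=3, COUNT(*)=4
  EC200: ids {16} → MIN(credits)=5, MAX(credits)=5, COUNT(*)=1
  HI100: ids {13, 14, 23} → MIN(credits)=1, MAX(credits)=5, COUNT(*)=3
  PH150: ids {17, 20, 34} → MIN(credits)=5, MAX(credits)=5, COUNT(*)=3

CS201 | 1 | 3 | 4 ; HI100 | 1 | 5 | 3 ; PH150 | 5 | 5 | 3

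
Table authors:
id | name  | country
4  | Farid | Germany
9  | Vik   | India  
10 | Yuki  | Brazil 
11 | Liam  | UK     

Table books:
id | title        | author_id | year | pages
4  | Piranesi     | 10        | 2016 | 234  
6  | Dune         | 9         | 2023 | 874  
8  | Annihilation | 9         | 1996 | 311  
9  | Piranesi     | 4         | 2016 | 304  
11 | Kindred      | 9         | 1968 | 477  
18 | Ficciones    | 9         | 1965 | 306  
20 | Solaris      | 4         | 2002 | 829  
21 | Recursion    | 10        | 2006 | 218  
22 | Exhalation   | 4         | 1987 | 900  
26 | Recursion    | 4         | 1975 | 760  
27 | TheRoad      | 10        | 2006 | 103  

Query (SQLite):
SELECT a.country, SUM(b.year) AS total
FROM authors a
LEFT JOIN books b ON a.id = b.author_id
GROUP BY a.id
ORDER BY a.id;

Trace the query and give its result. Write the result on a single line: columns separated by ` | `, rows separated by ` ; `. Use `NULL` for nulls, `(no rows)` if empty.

LEFT JOIN keeps every authors row; unmatched ones get NULL for books columns.
Group by authors.id and compute SUM(b.year). SUM over an all-NULL group is NULL.
  4: ids {9, 20, 22, 26} → SUM(b.year)=7980
  9: ids {6, 8, 11, 18} → SUM(b.year)=7952
  10: ids {4, 21, 27} → SUM(b.year)=6028
  11: ids {—} → SUM(b.year)=NULL

Germany | 7980 ; India | 7952 ; Brazil | 6028 ; UK | NULL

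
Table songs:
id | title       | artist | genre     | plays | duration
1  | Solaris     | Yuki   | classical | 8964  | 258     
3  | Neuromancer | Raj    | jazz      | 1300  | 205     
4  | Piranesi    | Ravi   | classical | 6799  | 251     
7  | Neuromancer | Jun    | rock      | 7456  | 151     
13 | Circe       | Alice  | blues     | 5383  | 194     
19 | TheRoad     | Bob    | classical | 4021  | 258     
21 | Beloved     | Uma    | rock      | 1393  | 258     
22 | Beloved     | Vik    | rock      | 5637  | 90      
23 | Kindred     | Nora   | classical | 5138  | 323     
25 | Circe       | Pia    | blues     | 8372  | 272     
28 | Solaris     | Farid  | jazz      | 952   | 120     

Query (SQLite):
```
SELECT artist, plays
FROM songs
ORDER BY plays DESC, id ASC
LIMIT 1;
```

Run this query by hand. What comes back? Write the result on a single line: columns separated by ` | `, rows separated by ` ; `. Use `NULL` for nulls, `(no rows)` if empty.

Sort by plays desc, tiebreak id asc: (8964, id=1), (8372, id=25), (7456, id=7), (6799, id=4) …. Take first 1.

Yuki | 8964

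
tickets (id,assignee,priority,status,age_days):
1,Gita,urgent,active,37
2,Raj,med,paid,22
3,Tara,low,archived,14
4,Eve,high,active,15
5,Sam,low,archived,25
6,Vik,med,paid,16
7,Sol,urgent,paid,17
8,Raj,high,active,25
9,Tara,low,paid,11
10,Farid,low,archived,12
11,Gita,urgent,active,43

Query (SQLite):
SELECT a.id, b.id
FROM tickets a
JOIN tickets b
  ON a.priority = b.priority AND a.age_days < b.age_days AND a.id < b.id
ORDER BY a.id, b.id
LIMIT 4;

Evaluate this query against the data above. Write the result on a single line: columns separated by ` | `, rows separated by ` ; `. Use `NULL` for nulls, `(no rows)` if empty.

1 | 11 ; 3 | 5 ; 4 | 8 ; 7 | 11

Pairs (a,b) with same priority, a.age_days < b.age_days, a.id < b.id.
priority groups: high:{4,8} low:{3,5,9,10} med:{2,6} urgent:{1,7,11}
Ordered by (a.id, b.id); first 4.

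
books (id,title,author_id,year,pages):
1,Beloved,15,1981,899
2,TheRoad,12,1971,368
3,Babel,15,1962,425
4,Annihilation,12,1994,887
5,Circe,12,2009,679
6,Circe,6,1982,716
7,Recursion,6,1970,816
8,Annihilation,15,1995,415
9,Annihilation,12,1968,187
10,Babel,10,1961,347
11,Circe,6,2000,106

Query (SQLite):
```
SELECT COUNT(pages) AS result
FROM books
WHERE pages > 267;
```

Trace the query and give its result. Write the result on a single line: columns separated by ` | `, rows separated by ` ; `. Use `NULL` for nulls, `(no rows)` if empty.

Rows where pages > 267 → pages values: [899, 368, 425, 887, 679, 716, 816, 415, 347].
COUNT(pages) counts non-NULL values → 9.

9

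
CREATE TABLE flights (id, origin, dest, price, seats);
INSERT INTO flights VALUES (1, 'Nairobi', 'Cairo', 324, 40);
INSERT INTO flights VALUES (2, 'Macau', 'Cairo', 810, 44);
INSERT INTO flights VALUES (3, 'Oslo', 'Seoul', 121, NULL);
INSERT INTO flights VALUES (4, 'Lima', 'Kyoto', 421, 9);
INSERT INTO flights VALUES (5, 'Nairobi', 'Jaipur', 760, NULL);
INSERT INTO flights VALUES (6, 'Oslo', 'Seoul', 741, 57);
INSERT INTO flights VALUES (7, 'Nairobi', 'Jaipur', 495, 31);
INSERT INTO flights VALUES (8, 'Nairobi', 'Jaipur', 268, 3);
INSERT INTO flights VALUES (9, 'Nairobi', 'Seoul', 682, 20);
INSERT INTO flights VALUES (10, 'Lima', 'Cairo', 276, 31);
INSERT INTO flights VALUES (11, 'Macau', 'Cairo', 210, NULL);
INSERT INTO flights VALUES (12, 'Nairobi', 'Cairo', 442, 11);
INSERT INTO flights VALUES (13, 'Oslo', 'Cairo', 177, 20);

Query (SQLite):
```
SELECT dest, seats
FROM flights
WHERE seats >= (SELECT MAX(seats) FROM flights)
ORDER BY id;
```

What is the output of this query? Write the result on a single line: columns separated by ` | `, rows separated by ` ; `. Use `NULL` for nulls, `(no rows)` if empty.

Scalar subquery: MAX(seats) over all flights rows = 57.
Keep rows where seats >= that value.

Seoul | 57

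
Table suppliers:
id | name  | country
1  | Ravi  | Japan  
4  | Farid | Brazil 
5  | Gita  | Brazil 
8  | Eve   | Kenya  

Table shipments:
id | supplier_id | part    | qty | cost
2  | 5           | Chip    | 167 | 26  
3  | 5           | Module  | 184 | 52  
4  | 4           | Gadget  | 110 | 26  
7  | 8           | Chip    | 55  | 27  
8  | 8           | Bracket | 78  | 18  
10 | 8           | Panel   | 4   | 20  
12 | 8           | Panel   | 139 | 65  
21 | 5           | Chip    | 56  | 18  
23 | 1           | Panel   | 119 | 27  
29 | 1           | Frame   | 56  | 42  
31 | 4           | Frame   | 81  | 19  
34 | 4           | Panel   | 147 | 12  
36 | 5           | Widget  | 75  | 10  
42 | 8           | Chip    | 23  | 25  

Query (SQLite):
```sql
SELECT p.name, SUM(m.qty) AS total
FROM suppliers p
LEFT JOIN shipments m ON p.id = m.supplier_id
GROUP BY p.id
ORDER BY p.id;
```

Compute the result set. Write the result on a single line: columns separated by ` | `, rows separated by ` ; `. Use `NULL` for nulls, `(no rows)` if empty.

LEFT JOIN keeps every suppliers row; unmatched ones get NULL for shipments columns.
Group by suppliers.id and compute SUM(m.qty). SUM over an all-NULL group is NULL.
  1: ids {23, 29} → SUM(m.qty)=175
  4: ids {4, 31, 34} → SUM(m.qty)=338
  5: ids {2, 3, 21, 36} → SUM(m.qty)=482
  8: ids {7, 8, 10, 12, 42} → SUM(m.qty)=299

Ravi | 175 ; Farid | 338 ; Gita | 482 ; Eve | 299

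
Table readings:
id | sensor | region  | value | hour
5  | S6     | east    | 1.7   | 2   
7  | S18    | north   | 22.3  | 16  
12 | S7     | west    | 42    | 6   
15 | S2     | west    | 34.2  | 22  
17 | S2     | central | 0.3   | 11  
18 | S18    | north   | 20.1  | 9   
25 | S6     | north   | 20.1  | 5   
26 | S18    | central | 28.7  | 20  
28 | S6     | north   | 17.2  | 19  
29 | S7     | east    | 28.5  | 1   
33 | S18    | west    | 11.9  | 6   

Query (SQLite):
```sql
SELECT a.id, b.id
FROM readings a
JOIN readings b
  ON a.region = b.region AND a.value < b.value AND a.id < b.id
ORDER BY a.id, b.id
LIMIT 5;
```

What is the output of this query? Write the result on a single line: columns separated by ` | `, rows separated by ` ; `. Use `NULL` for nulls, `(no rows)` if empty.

5 | 29 ; 17 | 26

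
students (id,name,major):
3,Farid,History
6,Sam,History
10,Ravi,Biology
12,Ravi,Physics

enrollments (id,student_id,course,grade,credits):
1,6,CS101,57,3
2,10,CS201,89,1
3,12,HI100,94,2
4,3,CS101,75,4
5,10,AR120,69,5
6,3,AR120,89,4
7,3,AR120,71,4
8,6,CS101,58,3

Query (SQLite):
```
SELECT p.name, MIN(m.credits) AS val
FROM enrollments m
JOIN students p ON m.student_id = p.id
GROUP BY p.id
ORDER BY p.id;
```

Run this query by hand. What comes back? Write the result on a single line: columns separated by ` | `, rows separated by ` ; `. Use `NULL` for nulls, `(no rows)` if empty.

Join each enrollments row to its students via student_id.
Group joined rows by students.id; compute MIN(m.credits) per group.
  3: ids {4, 6, 7} → MIN(m.credits)=4
  6: ids {1, 8} → MIN(m.credits)=3
  10: ids {2, 5} → MIN(m.credits)=1
  12: ids {3} → MIN(m.credits)=2

Farid | 4 ; Sam | 3 ; Ravi | 1 ; Ravi | 2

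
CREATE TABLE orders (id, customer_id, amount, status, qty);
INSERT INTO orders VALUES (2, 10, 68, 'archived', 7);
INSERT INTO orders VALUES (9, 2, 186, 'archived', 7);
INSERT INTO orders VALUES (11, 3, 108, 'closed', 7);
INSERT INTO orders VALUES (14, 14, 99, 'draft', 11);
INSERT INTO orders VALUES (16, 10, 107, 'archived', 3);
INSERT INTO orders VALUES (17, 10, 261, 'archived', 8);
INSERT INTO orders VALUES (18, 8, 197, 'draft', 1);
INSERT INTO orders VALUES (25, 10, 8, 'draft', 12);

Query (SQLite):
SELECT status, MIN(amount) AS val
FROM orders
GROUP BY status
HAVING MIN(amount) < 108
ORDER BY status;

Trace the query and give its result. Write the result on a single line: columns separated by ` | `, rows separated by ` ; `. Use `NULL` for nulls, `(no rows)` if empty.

archived | 68 ; draft | 8

Partition orders by status; compute MIN(amount) within each group.
HAVING: keep groups where MIN(amount) < 108.
  archived: ids {2, 9, 16, 17} → MIN(amount)=68
  closed: ids {11} → MIN(amount)=108
  draft: ids {14, 18, 25} → MIN(amount)=8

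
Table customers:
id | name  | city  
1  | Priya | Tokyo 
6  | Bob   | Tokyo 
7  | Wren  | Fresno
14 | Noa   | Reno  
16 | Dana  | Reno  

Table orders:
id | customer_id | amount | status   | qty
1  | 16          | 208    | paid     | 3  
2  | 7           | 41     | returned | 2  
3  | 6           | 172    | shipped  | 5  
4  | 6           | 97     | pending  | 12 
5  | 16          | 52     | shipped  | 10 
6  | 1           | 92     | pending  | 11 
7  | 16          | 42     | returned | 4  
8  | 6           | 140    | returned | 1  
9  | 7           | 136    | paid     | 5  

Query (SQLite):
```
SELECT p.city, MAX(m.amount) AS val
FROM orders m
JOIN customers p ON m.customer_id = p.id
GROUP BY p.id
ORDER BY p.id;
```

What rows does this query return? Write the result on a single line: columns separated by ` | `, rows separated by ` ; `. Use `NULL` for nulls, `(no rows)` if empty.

Join each orders row to its customers via customer_id.
Group joined rows by customers.id; compute MAX(m.amount) per group.
  1: ids {6} → MAX(m.amount)=92
  6: ids {3, 4, 8} → MAX(m.amount)=172
  7: ids {2, 9} → MAX(m.amount)=136
  16: ids {1, 5, 7} → MAX(m.amount)=208

Tokyo | 92 ; Tokyo | 172 ; Fresno | 136 ; Reno | 208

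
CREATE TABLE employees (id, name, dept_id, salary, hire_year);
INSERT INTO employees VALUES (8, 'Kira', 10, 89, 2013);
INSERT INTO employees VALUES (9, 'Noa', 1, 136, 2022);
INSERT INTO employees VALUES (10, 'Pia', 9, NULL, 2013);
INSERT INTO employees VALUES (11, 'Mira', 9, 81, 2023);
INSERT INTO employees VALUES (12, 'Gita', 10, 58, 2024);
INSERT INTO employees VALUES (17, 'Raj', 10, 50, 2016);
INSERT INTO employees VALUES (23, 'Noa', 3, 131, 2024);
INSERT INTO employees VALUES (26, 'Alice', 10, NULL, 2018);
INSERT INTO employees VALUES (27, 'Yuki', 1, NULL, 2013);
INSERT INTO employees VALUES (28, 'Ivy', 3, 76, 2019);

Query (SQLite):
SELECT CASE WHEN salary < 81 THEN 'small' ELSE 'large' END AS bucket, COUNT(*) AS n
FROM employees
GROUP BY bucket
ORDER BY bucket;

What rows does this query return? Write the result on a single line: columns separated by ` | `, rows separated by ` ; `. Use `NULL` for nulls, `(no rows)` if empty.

Bucket rows by salary < 81 → 'small' else 'large'; count each bucket.
NULL < 81 is unknown, so NULL salary falls into ELSE → 'large'.

large | 7 ; small | 3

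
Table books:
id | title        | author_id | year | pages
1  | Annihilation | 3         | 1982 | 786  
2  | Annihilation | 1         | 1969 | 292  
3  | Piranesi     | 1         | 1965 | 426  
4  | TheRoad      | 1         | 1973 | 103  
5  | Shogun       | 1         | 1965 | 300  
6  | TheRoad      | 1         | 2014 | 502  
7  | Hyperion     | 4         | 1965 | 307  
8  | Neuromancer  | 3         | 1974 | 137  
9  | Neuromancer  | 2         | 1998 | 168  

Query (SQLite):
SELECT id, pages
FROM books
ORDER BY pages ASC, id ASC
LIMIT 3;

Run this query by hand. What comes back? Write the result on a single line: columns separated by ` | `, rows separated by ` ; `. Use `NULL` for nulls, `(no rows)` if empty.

Sort by pages asc, tiebreak id asc: (103, id=4), (137, id=8), (168, id=9), (292, id=2), (300, id=5), (307, id=7) …. Take first 3.

4 | 103 ; 8 | 137 ; 9 | 168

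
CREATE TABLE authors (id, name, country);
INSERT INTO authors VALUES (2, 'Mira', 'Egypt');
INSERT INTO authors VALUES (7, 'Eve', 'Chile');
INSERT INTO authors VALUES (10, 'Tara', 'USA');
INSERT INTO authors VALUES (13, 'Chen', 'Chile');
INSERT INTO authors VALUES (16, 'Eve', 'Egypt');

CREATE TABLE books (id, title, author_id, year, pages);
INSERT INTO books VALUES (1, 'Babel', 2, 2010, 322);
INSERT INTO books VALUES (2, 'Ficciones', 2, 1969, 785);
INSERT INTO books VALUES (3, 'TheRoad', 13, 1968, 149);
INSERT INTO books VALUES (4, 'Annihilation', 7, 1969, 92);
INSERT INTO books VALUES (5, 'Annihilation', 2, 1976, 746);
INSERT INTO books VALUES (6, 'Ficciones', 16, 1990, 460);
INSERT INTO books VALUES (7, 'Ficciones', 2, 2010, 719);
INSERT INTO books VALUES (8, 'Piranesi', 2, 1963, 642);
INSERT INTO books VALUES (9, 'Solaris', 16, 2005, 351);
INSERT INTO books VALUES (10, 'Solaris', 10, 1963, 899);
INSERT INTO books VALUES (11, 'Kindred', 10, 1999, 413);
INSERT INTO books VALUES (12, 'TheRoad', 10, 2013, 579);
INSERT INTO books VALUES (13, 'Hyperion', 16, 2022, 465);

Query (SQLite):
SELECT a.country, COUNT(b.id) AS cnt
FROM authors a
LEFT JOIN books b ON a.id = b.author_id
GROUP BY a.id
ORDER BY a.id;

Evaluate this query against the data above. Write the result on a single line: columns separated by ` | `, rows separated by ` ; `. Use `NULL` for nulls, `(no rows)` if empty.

Egypt | 5 ; Chile | 1 ; USA | 3 ; Chile | 1 ; Egypt | 3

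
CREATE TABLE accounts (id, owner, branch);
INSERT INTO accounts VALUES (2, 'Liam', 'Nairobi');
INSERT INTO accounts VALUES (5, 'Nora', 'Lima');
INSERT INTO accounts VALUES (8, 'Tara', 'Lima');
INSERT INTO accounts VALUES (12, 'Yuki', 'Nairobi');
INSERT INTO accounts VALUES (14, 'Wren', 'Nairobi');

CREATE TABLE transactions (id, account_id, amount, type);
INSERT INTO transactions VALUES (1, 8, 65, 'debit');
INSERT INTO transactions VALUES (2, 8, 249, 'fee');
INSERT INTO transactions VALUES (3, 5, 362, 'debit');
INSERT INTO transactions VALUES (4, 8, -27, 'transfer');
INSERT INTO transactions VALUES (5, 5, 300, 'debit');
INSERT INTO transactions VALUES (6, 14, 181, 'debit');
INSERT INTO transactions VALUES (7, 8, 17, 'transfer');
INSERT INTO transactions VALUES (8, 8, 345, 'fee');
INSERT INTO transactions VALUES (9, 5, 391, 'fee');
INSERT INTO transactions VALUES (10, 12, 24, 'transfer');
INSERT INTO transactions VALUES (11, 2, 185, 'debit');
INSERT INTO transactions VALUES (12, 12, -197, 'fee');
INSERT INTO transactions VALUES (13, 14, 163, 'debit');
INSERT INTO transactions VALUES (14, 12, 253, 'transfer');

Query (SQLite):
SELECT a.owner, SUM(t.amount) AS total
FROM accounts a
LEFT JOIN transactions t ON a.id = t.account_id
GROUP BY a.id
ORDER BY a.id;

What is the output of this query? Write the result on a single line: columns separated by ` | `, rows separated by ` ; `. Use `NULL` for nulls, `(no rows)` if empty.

LEFT JOIN keeps every accounts row; unmatched ones get NULL for transactions columns.
Group by accounts.id and compute SUM(t.amount). SUM over an all-NULL group is NULL.
  2: ids {11} → SUM(t.amount)=185
  5: ids {3, 5, 9} → SUM(t.amount)=1053
  8: ids {1, 2, 4, 7, 8} → SUM(t.amount)=649
  12: ids {10, 12, 14} → SUM(t.amount)=80
  14: ids {6, 13} → SUM(t.amount)=344

Liam | 185 ; Nora | 1053 ; Tara | 649 ; Yuki | 80 ; Wren | 344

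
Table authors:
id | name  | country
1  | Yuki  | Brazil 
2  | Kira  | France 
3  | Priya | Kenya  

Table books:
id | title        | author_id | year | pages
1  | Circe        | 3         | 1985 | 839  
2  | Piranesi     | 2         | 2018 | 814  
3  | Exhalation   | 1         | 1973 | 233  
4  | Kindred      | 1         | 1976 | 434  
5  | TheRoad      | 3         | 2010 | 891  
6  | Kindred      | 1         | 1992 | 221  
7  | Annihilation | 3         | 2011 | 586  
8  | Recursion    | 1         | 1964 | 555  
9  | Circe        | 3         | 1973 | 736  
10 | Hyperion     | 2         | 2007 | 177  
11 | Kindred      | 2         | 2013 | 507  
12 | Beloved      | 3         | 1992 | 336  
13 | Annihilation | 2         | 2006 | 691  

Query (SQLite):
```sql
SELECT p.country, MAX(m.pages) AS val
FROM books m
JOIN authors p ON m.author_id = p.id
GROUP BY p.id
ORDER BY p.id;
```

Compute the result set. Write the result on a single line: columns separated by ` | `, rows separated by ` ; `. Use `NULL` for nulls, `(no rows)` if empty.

Brazil | 555 ; France | 814 ; Kenya | 891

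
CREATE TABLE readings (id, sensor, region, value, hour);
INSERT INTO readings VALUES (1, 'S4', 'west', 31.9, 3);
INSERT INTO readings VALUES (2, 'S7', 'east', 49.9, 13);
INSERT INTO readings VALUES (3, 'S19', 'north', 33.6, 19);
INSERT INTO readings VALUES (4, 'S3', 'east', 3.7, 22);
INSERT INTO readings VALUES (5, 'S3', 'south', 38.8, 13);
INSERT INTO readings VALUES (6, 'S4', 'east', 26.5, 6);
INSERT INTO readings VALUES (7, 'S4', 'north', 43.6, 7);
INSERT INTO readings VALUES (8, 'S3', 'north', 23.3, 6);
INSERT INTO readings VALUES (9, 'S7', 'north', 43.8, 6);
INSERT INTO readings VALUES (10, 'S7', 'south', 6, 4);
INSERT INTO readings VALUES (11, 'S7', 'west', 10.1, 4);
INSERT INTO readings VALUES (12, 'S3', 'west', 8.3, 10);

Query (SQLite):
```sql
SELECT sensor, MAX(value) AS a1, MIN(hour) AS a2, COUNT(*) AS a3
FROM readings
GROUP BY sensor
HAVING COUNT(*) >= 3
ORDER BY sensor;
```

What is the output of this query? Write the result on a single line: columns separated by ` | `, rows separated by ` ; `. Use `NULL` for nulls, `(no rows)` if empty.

Group readings by sensor.
Per group compute: MAX(value), MIN(hour), COUNT(*).
HAVING: drop groups with fewer than 3 rows.
  S19: ids {3} → MAX(value)=33.6, MIN(hour)=19, COUNT(*)=1
  S3: ids {4, 5, 8, 12} → MAX(value)=38.8, MIN(hour)=6, COUNT(*)=4
  S4: ids {1, 6, 7} → MAX(value)=43.6, MIN(hour)=3, COUNT(*)=3
  S7: ids {2, 9, 10, 11} → MAX(value)=49.9, MIN(hour)=4, COUNT(*)=4

S3 | 38.8 | 6 | 4 ; S4 | 43.6 | 3 | 3 ; S7 | 49.9 | 4 | 4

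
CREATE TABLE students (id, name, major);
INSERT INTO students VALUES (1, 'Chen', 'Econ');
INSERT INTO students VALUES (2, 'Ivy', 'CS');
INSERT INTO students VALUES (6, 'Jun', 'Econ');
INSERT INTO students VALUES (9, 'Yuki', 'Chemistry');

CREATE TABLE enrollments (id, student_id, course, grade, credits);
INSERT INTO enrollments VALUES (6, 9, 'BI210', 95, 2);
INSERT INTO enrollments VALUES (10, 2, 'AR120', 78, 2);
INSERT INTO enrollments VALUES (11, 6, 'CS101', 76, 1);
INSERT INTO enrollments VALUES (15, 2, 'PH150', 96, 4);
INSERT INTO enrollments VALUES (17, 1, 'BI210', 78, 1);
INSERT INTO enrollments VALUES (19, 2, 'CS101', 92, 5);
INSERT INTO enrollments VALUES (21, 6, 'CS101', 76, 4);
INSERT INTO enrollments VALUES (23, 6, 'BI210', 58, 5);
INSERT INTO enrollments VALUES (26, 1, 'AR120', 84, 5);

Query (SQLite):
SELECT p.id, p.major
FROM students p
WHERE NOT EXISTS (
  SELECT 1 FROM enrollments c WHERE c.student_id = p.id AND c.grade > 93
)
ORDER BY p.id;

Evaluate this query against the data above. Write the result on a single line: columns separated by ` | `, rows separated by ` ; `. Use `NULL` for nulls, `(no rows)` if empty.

1 | Econ ; 6 | Econ

For each students row, check whether any enrollments with matching student_id has grade > 93.
Keep rows where that is false.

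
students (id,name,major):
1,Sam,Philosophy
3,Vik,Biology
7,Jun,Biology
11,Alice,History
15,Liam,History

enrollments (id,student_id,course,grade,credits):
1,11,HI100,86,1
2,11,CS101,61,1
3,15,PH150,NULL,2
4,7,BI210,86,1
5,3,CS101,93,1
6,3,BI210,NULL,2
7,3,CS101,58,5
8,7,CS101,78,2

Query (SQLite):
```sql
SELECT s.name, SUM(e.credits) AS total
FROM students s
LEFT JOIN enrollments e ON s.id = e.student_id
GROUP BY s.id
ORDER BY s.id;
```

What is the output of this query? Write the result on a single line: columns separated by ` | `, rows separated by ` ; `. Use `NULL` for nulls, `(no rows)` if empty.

Sam | NULL ; Vik | 8 ; Jun | 3 ; Alice | 2 ; Liam | 2

LEFT JOIN keeps every students row; unmatched ones get NULL for enrollments columns.
Group by students.id and compute SUM(e.credits). SUM over an all-NULL group is NULL.
  1: ids {—} → SUM(e.credits)=NULL
  3: ids {5, 6, 7} → SUM(e.credits)=8
  7: ids {4, 8} → SUM(e.credits)=3
  11: ids {1, 2} → SUM(e.credits)=2
  15: ids {3} → SUM(e.credits)=2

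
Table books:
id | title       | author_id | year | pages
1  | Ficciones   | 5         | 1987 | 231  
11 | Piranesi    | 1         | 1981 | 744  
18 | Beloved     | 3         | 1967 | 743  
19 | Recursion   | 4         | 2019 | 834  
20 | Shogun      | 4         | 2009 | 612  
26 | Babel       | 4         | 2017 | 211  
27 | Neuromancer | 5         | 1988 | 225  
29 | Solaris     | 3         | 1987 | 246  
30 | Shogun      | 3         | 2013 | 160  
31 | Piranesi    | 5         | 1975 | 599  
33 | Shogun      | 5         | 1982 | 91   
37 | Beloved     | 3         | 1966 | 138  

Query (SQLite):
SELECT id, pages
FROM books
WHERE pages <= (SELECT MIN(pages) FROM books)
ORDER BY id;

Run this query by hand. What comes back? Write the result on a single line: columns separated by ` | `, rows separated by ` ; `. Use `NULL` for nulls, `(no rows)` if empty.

Scalar subquery: MIN(pages) over all books rows = 91.
Keep rows where pages <= that value.

33 | 91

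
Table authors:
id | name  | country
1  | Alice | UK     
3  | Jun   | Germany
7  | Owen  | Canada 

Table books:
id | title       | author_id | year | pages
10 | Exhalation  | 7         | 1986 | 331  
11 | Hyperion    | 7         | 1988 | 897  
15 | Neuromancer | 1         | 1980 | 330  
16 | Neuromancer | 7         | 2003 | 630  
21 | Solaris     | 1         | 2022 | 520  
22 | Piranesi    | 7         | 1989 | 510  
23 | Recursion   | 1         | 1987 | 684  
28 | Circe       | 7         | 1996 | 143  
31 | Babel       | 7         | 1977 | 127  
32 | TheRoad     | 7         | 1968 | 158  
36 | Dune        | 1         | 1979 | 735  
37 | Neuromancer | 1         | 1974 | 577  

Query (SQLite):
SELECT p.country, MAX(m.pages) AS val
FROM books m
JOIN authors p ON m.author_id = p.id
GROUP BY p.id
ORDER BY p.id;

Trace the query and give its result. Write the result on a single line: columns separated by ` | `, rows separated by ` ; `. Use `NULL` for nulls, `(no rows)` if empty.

UK | 735 ; Canada | 897

Join each books row to its authors via author_id.
Group joined rows by authors.id; compute MAX(m.pages) per group.
  1: ids {15, 21, 23, 36, 37} → MAX(m.pages)=735
  7: ids {10, 11, 16, 22, 28, 31, 32} → MAX(m.pages)=897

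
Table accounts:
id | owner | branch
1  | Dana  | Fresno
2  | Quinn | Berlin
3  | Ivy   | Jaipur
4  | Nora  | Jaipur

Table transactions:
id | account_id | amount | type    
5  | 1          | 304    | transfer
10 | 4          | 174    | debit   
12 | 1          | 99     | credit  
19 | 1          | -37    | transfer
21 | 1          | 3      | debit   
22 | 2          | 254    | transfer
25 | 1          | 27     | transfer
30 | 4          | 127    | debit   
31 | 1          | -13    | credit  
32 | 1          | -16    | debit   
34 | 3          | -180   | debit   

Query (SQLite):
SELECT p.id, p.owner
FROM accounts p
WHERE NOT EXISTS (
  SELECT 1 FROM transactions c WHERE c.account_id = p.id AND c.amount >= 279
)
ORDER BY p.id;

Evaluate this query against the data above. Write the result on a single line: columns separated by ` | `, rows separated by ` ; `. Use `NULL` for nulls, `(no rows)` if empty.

For each accounts row, check whether any transactions with matching account_id has amount >= 279.
Keep rows where that is false.

2 | Quinn ; 3 | Ivy ; 4 | Nora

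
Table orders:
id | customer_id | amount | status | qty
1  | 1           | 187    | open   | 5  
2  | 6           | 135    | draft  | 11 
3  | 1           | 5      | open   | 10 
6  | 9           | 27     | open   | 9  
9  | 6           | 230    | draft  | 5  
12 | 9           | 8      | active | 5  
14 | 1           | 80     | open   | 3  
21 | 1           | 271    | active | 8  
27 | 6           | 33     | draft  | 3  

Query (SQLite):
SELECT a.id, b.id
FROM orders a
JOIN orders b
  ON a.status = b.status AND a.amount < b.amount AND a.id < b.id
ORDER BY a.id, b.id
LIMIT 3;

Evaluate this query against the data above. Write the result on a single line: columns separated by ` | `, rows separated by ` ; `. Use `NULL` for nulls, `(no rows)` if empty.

2 | 9 ; 3 | 6 ; 3 | 14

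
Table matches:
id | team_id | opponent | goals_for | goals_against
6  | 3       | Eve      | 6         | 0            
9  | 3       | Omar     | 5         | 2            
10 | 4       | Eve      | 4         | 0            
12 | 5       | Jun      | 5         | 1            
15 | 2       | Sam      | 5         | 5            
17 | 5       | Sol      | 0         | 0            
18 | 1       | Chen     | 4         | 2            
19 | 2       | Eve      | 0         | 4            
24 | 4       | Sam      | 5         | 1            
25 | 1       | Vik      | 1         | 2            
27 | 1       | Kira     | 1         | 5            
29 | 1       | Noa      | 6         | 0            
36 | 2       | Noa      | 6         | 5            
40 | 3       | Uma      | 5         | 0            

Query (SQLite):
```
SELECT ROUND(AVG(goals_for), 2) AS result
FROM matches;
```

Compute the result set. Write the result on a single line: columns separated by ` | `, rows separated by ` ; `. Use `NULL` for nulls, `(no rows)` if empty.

All goals_for values: [6, 5, 4, 5, 5, 0, 4, 0, 5, 1, 1, 6, 6, 5].
AVG = 53 / 14 (rounded to 2 dp).

3.79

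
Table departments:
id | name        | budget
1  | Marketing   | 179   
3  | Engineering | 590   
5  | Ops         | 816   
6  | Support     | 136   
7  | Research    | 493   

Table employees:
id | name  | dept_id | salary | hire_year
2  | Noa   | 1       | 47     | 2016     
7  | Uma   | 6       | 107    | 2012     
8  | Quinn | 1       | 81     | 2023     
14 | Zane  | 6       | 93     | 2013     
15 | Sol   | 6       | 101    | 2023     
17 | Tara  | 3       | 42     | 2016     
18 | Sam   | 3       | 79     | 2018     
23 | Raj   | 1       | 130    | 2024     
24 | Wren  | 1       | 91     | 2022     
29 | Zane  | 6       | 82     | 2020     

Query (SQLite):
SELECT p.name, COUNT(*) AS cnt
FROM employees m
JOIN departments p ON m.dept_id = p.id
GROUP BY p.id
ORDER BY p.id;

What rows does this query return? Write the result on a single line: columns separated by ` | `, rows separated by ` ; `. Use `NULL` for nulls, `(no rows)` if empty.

Marketing | 4 ; Engineering | 2 ; Support | 4

Join each employees row to its departments via dept_id.
Group joined rows by departments.id; compute COUNT(*) per group.
  1: ids {2, 8, 23, 24} → COUNT(*)=4
  3: ids {17, 18} → COUNT(*)=2
  6: ids {7, 14, 15, 29} → COUNT(*)=4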